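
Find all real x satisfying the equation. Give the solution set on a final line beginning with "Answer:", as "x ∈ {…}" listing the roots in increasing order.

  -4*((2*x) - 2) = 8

Step 1. [-4*((2*x) - 2) = 8] -4·(inner) — divide through by -4. So div: (2*x) - 2 = -2.
Step 2. [(2*x) - 2 = -2] 2 divides every term; factor it out ⇒ factor: x - 1 = -1.
Step 3. [x - 1 = -1] the outer -1 inverts by adding 1 ⇒ sub: x = 0.

Answer: x ∈ {0}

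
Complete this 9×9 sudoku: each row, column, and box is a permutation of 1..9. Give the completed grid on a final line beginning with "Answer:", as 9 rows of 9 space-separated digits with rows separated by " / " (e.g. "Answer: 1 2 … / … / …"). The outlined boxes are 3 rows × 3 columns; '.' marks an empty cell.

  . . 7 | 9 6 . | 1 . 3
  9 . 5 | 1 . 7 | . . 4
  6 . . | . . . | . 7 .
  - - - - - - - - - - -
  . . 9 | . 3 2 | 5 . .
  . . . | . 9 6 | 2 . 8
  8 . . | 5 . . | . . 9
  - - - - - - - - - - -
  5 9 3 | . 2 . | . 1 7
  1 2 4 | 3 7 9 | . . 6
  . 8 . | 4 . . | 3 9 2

Step 1. [r3c3∈{1,2,8}] r3c3 is the only open cell in col 3 admitting 8. So r3c3=8.
Step 2. [r1c2∈{4}] only 4 remains possible at r1c2. So r1c2=4.
Step 3. [r5c1∈{3,4,7}] in col 1, 3 fits only at r5c1 ⇒ r5c1=3.
Step 4. [r3c2∈{1,3}] 1 has one home in row 3: r3c2 ⇒ r3c2=1.
Step 5. [r8c7∈{8}] r8c7's peers cover all but 8 ⇒ r8c7=8.
Step 6. [r3c9∈{5}] r3c9's peers cover all but 5 ⇒ r3c9=5.
Step 7. [r5c8∈{4}] r5c8's peers cover all but 4 ⇒ r5c8=4.
Step 8. [r4c8∈{6}] only 6 remains possible at r4c8, so r4c8=6.
Step 9. [r4c2∈{7}] r4c2 has the single candidate 7 ⇒ r4c2=7.
Step 10. [r9c5∈{1,5}] r9c5 is the only open cell in col 5 admitting 5 ⇒ r9c5=5.
Step 11. [r6c5∈{1,4}] in col 5, 1 fits only at r6c5, so r6c5=1.
Step 12. [r2c8∈{2,8}] 2 has one home in row 2: r2c8, so r2c8=2.
Step 13. [r7c6∈{8}] r7c6 is down to just 8. So r7c6=8.
Step 14. [r6c2∈{6}] r6c2 has the single candidate 6. So r6c2=6.
Step 15. [r3c6∈{3,4}] row 3 places 3 nowhere but r3c6, so r3c6=3.
Step 16. [r1c1∈{2}] r1c1 is down to just 2 ⇒ r1c1=2.
Step 17. [r6c7∈{7}] r6c7 is down to just 7 ⇒ r6c7=7.
Step 18. [r9c1∈{7}] r9c1 has the single candidate 7 ⇒ r9c1=7.
Step 19. [r7c7∈{4}] r7c7 has the single candidate 4 ⇒ r7c7=4.
Step 20. [r7c4∈{6}] r7c4 has the single candidate 6. So r7c4=6.
Step 21. [r4c4∈{8}] r4c4 is down to just 8. So r4c4=8.
Step 22. [r2c7∈{6}] only 6 remains possible at r2c7 ⇒ r2c7=6.
Step 23. [r5c3∈{1}] r5c3's peers cover all but 1. So r5c3=1.
Step 24. [r3c7∈{9}] r3c7's peers cover all but 9, so r3c7=9.
Step 25. [r4c1∈{4}] only 4 remains possible at r4c1, so r4c1=4.
Step 26. [r5c2∈{5}] nothing but 5 survives at r5c2. So r5c2=5.
Step 27. [r1c8∈{8}] r1c8 is down to just 8 ⇒ r1c8=8.
Step 28. [r2c2∈{3}] r2c2 is down to just 3. So r2c2=3.
Step 29. [r6c6∈{4}] only 4 remains possible at r6c6, so r6c6=4.
Step 30. [r9c6∈{1}] only 1 remains possible at r9c6 ⇒ r9c6=1.
Step 31. [r5c4∈{7}] nothing but 7 survives at r5c4. So r5c4=7.
Step 32. [r8c8∈{5}] r8c8's peers cover all but 5, so r8c8=5.
Step 33. [r1c6∈{5}] r1c6 is down to just 5, so r1c6=5.
Step 34. [r6c3∈{2}] nothing but 2 survives at r6c3. So r6c3=2.
Step 35. [r4c9∈{1}] nothing but 1 survives at r4c9. So r4c9=1.
Step 36. [r3c4∈{2}] r3c4's peers cover all but 2 ⇒ r3c4=2.
Step 37. [r9c3∈{6}] only 6 remains possible at r9c3 ⇒ r9c3=6.
Step 38. [r6c8∈{3}] nothing but 3 survives at r6c8 ⇒ r6c8=3.
Step 39. [r3c5∈{4}] r3c5 has the single candidate 4 ⇒ r3c5=4.
Step 40. [r2c5∈{8}] r2c5's peers cover all but 8 ⇒ r2c5=8.

Answer: 2 4 7 9 6 5 1 8 3 / 9 3 5 1 8 7 6 2 4 / 6 1 8 2 4 3 9 7 5 / 4 7 9 8 3 2 5 6 1 / 3 5 1 7 9 6 2 4 8 / 8 6 2 5 1 4 7 3 9 / 5 9 3 6 2 8 4 1 7 / 1 2 4 3 7 9 8 5 6 / 7 8 6 4 5 1 3 9 2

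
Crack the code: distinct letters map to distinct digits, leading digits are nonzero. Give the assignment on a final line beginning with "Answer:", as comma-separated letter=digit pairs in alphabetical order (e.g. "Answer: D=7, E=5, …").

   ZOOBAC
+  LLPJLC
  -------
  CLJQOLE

Step 1. [col 1: C + C ≡ E (mod 10)] C=1 is one option consistent with column 1 (C + C ≡ E (mod 10), carry-in 0) — take it. So C=1.
Step 2. [col 1: C + C ≡ E (mod 10)] column 1 reads C+C+carry(0)=E with C=1; with digits 1 already taken and all letters distinct, the only value for E is 2. So E=2.
Step 3. [col 2: A + L ≡ L (mod 10)] in column 2 we have A+L≡L with carry-in 0; given nothing yet and digits 1,2 already taken and all letters distinct, that pins A to 0, so A=0.
Step 4. [col 2: A + L ≡ L (mod 10)] several values work for L in column 2 (A + L ≡ L (mod 10), carry-in 0); try L=6, so L=6.
Step 5. [col 3: B + J ≡ O (mod 10)] several values work for O in column 3 (B + J ≡ O (mod 10), carry-in 0); try O=7 ⇒ O=7.
Step 6. [col 3: B + J ≡ O (mod 10)] J=4 is one option consistent with column 3 (B + J ≡ O (mod 10), carry-in 0) — take it. So J=4.
Step 7. [col 3: B + J ≡ O (mod 10)] column 3: given J=4, O=7, carry-in 0, and digits 0,1,2,4,6,7 already taken and all letters distinct, B+J≡O (mod 10) forces B=3, so B=3.
Step 8. [col 4: O + P ≡ Q (mod 10)] in column 4 we have O+P≡Q with carry-in 0; given O=7 and digits 0,1,2,3,4,6,7 already taken and all letters distinct, that pins Q to 5, so Q=5.
Step 9. [col 4: O + P ≡ Q (mod 10)] from column 4 (O=7, Q=5, carry-in 0, digits 0,1,2,3,4,5,6,7 already taken and all letters distinct): P must equal 8. So P=8.
Step 10. [col 6: Z + L ≡ L (mod 10)] from column 6 (L=6, carry-in 1, digits 0,1,2,3,4,5,6,7,8 already taken and all letters distinct): Z must equal 9, so Z=9.

Answer: A=0, B=3, C=1, E=2, J=4, L=6, O=7, P=8, Q=5, Z=9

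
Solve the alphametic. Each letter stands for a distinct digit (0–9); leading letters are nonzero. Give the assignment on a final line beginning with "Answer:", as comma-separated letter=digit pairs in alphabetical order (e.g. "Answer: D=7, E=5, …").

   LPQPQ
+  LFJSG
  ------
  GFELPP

Step 1. [col 1: Q + G ≡ P (mod 10)] P=8 is one option consistent with column 1 (Q + G ≡ P (mod 10), carry-in 0) — take it ⇒ P=8.
Step 2. [col 1: Q + G ≡ P (mod 10)] column 1 (Q + G ≡ P (mod 10), carry-in 0) doesn't pin Q yet; pick Q=7 and continue. So Q=7.
Step 3. [col 1: Q + G ≡ P (mod 10)] in column 1 we have Q+G≡P with carry-in 0; given Q=7, P=8 and digits 7,8 already taken and all letters distinct, that pins G to 1, so G=1.
Step 4. [col 2: P + S ≡ P (mod 10)] column 2 reads P+S+carry(0)=P with P=8; with digits 1,7,8 already taken and all letters distinct, the only value for S is 0, so S=0.
Step 5. [col 3: Q + J ≡ L (mod 10)] no forcing yet in column 3 (carry-in 0); L=6 is free and consistent — try it, so L=6.
Step 6. [col 3: Q + J ≡ L (mod 10)] in column 3 we have Q+J≡L with carry-in 0; given Q=7, L=6 and digits 0,1,6,7,8 already taken and all letters distinct, that pins J to 9, so J=9.
Step 7. [col 4: P + F ≡ E (mod 10)] E=2 is one option consistent with column 4 (P + F ≡ E (mod 10), carry-in 1) — take it, so E=2.
Step 8. [col 4: P + F ≡ E (mod 10)] column 4 reads P+F+carry(1)=E with P=8, E=2; with digits 0,1,2,6,7,8,9 already taken and all letters distinct, the only value for F is 3 ⇒ F=3.

Answer: E=2, F=3, G=1, J=9, L=6, P=8, Q=7, S=0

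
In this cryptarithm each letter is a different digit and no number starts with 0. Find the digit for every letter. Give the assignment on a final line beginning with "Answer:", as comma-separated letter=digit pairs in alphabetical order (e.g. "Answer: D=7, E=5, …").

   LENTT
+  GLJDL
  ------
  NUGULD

Step 1. [col 1: T + L ≡ D (mod 10)] T=5 is one option consistent with column 1 (T + L ≡ D (mod 10), carry-in 0) — take it, so T=5.
Step 2. [col 1: T + L ≡ D (mod 10)] column 1 (T + L ≡ D (mod 10), carry-in 0) doesn't pin L yet; pick L=3 and continue. So L=3.
Step 3. [N] the sum has 6 digits but both addends have 5; that extra leading digit N is the final carry, namely 1 ⇒ N=1.
Step 4. [col 1: T + L ≡ D (mod 10)] column 1 reads T+L+carry(0)=D with T=5, L=3; with digits 1,3,5 already taken and all letters distinct, the only value for D is 8, so D=8.
Step 5. [col 3: N + J ≡ U (mod 10)] J=0 is one option consistent with column 3 (N + J ≡ U (mod 10), carry-in 1) — take it. So J=0.
Step 6. [col 3: N + J ≡ U (mod 10)] in column 3 we have N+J≡U with carry-in 1; given N=1, J=0 and digits 0,1,3,5,8 already taken and all letters distinct, that pins U to 2 ⇒ U=2.
Step 7. [col 4: E + L ≡ G (mod 10)] several values work for G in column 4 (E + L ≡ G (mod 10), carry-in 0); try G=9 ⇒ G=9.
Step 8. [col 4: E + L ≡ G (mod 10)] column 4: given L=3, G=9, carry-in 0, and digits 0,1,2,3,5,8,9 already taken and all letters distinct, E+L≡G (mod 10) forces E=6, so E=6.

Answer: D=8, E=6, G=9, J=0, L=3, N=1, T=5, U=2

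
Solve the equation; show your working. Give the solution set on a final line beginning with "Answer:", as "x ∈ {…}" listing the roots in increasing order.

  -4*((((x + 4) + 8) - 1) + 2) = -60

Step 1. [-4*((((x + 4) + 8) - 1) + 2) = -60] -4 out front; divide by -4. So div: (((x + 4) + 8) - 1) + 2 = 15.
Step 2. [(((x + 4) + 8) - 1) + 2 = 15] subtract 2: x sits inside (… + 2). So sub: ((x + 4) + 8) - 1 = 13.
Step 3. [((x + 4) + 8) - 1 = 13] -1 is outermost — add 1 both sides, so sub: (x + 4) + 8 = 14.
Step 4. [(x + 4) + 8 = 14] peel the +8: subtract 8 from each side. So sub: x + 4 = 6.
Step 5. [x + 4 = 6] 4 comes off first (subtract 4). So sub: x = 2.

Answer: x ∈ {2}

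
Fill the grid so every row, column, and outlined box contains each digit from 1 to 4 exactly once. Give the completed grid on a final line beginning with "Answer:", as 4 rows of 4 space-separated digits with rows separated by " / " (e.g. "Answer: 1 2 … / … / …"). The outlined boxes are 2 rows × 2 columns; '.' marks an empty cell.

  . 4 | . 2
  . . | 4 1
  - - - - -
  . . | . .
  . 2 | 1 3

Step 1. [r2c2∈{3}] r2c2 is down to just 3, so r2c2=3.
Step 2. [r3c1∈{1,3,4}] row 3 places 3 nowhere but r3c1 ⇒ r3c1=3.
Step 3. [r3c2∈{1}] r3c2 has the single candidate 1 ⇒ r3c2=1.
Step 4. [r2c1∈{2}] r2c1's peers cover all but 2, so r2c1=2.
Step 5. [r1c3∈{3}] only 3 remains possible at r1c3, so r1c3=3.
Step 6. [r3c4∈{4}] r3c4 is down to just 4. So r3c4=4.
Step 7. [r3c3∈{2}] nothing but 2 survives at r3c3, so r3c3=2.
Step 8. [r4c1∈{4}] r4c1 has the single candidate 4, so r4c1=4.
Step 9. [r1c1∈{1}] only 1 remains possible at r1c1 ⇒ r1c1=1.

Answer: 1 4 3 2 / 2 3 4 1 / 3 1 2 4 / 4 2 1 3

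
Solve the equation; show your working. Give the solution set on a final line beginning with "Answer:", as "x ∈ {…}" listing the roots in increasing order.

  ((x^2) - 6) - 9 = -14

Step 1. [((x^2) - 6) - 9 = -14] the outer -9 inverts by adding 9 ⇒ sub: (x^2) - 6 = -5.
Step 2. [(x^2) - 6 = -5] the outer -6 inverts by adding 6. So sub: x^2 = 1.
Step 3. [x^2 = 1] √ both sides: 1 ≥ 0 gives two branches, so sqrt: x = 1 or -1.

Answer: x ∈ {-1, 1}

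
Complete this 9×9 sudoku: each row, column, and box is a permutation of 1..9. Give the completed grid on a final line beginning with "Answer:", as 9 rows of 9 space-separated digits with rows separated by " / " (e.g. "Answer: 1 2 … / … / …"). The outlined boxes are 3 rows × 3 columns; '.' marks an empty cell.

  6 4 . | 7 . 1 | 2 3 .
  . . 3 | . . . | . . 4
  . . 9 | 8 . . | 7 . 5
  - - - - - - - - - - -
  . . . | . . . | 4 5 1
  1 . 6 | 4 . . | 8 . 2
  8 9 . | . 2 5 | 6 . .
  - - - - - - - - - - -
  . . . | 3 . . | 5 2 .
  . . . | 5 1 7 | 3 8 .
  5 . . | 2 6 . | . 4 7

Step 1. [r2c2∈{1,2,5,7,8}] row 2 places 8 nowhere but r2c2 ⇒ r2c2=8.
Step 2. [r4c1∈{2,3,7}] r4c1 is the only open cell in col 1 admitting 3 ⇒ r4c1=3.
Step 3. [r5c8∈{7,9}] box 6 places 9 nowhere but r5c8. So r5c8=9.
Step 4. [r3c1∈{2}] r3c1 is down to just 2 ⇒ r3c1=2.
Step 5. [r9c7∈{1,9}] in box 9, 1 fits only at r9c7. So r9c7=1.
Step 6. [r9c6∈{8,9}] r9c6 is the only open cell in row 9 admitting 9. So r9c6=9.
Step 7. [r7c3∈{1,4,7,8}] r7c3 is the only open cell in col 3 admitting 1 ⇒ r7c3=1.
Step 8. [r2c7∈{9}] r2c7 has the single candidate 9. So r2c7=9.
Step 9. [r2c4∈{6}] nothing but 6 survives at r2c4, so r2c4=6.
Step 10. [r6c3∈{4,7}] 4 has one home in row 6: r6c3. So r6c3=4.
Step 11. [r4c3∈{2,7}] across col 3, 7 lands solely at r4c3 ⇒ r4c3=7.
Step 12. [r1c5∈{5,9}] r1c5 is the only open cell in row 1 admitting 9. So r1c5=9.
Step 13. [r7c2∈{6,7}] col 2 places 7 nowhere but r7c2 ⇒ r7c2=7.
Step 14. [r8c2∈{2,6}] in col 2, 6 fits only at r8c2. So r8c2=6.
Step 15. [r4c5∈{8}] r4c5's peers cover all but 8, so r4c5=8.
Step 16. [r7c5∈{4}] r7c5's peers cover all but 4, so r7c5=4.
Step 17. [r8c9∈{9}] only 9 remains possible at r8c9, so r8c9=9.
Step 18. [r3c5∈{3}] only 3 remains possible at r3c5 ⇒ r3c5=3.
Step 19. [r2c8∈{1}] only 1 remains possible at r2c8. So r2c8=1.
Step 20. [r1c3∈{5}] only 5 remains possible at r1c3 ⇒ r1c3=5.
Step 21. [r1c9∈{8}] only 8 remains possible at r1c9 ⇒ r1c9=8.
Step 22. [r2c5∈{5}] r2c5's peers cover all but 5, so r2c5=5.
Step 23. [r2c1∈{7}] only 7 remains possible at r2c1. So r2c1=7.
Step 24. [r6c9∈{3}] only 3 remains possible at r6c9. So r6c9=3.
Step 25. [r9c3∈{8}] r9c3 has the single candidate 8, so r9c3=8.
Step 26. [r6c8∈{7}] r6c8 is down to just 7 ⇒ r6c8=7.
Step 27. [r2c6∈{2}] r2c6 has the single candidate 2 ⇒ r2c6=2.
Step 28. [r3c6∈{4}] r3c6 has the single candidate 4. So r3c6=4.
Step 29. [r4c2∈{2}] r4c2 has the single candidate 2, so r4c2=2.
Step 30. [r6c4∈{1}] r6c4's peers cover all but 1 ⇒ r6c4=1.
Step 31. [r8c1∈{4}] r8c1 has the single candidate 4 ⇒ r8c1=4.
Step 32. [r7c9∈{6}] r7c9's peers cover all but 6, so r7c9=6.
Step 33. [r8c3∈{2}] r8c3's peers cover all but 2, so r8c3=2.
Step 34. [r5c6∈{3}] nothing but 3 survives at r5c6, so r5c6=3.
Step 35. [r4c4∈{9}] r4c4's peers cover all but 9 ⇒ r4c4=9.
Step 36. [r5c5∈{7}] nothing but 7 survives at r5c5. So r5c5=7.
Step 37. [r3c8∈{6}] r3c8 has the single candidate 6 ⇒ r3c8=6.
Step 38. [r5c2∈{5}] nothing but 5 survives at r5c2 ⇒ r5c2=5.
Step 39. [r4c6∈{6}] r4c6's peers cover all but 6 ⇒ r4c6=6.
Step 40. [r7c1∈{9}] r7c1 is down to just 9. So r7c1=9.
Step 41. [r9c2∈{3}] r9c2 is down to just 3. So r9c2=3.
Step 42. [r3c2∈{1}] r3c2's peers cover all but 1, so r3c2=1.
Step 43. [r7c6∈{8}] nothing but 8 survives at r7c6. So r7c6=8.

Answer: 6 4 5 7 9 1 2 3 8 / 7 8 3 6 5 2 9 1 4 / 2 1 9 8 3 4 7 6 5 / 3 2 7 9 8 6 4 5 1 / 1 5 6 4 7 3 8 9 2 / 8 9 4 1 2 5 6 7 3 / 9 7 1 3 4 8 5 2 6 / 4 6 2 5 1 7 3 8 9 / 5 3 8 2 6 9 1 4 7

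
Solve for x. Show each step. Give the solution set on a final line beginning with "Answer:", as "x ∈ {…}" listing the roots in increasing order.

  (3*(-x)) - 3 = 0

Step 1. [(3*(-x)) - 3 = 0] common factor 3 (LHS and 0) — divide through ⇒ factor: (-x) - 1 = 0.
Step 2. [(-x) - 1 = 0] 1 comes off first (add 1), so sub: -x = 1.
Step 3. [-x = 1] flip signs both sides ⇒ neg: x = -1.

Answer: x ∈ {-1}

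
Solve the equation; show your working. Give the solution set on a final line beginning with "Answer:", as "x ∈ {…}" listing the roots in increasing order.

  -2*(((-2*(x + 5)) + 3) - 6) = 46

Step 1. [-2*(((-2*(x + 5)) + 3) - 6) = 46] -2 out front; divide by -2. So div: ((-2*(x + 5)) + 3) - 6 = -23.
Step 2. [((-2*(x + 5)) + 3) - 6 = -23] 6 comes off first (add 6) ⇒ sub: (-2*(x + 5)) + 3 = -17.
Step 3. [(-2*(x + 5)) + 3 = -17] 3 comes off first (subtract 3). So sub: -2*(x + 5) = -20.
Step 4. [-2*(x + 5) = -20] leading coefficient -2: divide by -2. So div: x + 5 = 10.
Step 5. [x + 5 = 10] the outer +5 inverts by subtracting 5, so sub: x = 5.

Answer: x ∈ {5}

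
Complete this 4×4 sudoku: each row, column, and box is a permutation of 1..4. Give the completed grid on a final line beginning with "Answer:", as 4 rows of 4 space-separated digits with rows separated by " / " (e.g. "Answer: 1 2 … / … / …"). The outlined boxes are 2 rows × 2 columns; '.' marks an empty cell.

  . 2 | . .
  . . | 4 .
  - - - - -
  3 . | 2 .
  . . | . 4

Step 1. [r3c4∈{1}] r3c4 is down to just 1 ⇒ r3c4=1.
Step 2. [r2c1∈{1}] only 1 remains possible at r2c1, so r2c1=1.
Step 3. [r1c4∈{3}] r1c4 is down to just 3 ⇒ r1c4=3.
Step 4. [r4c2∈{1}] nothing but 1 survives at r4c2. So r4c2=1.
Step 5. [r2c2∈{3}] r2c2 has the single candidate 3. So r2c2=3.
Step 6. [r2c4∈{2}] nothing but 2 survives at r2c4. So r2c4=2.
Step 7. [r4c3∈{3}] r4c3 has the single candidate 3, so r4c3=3.
Step 8. [r1c3∈{1}] r1c3's peers cover all but 1. So r1c3=1.
Step 9. [r3c2∈{4}] only 4 remains possible at r3c2. So r3c2=4.
Step 10. [r4c1∈{2}] only 2 remains possible at r4c1. So r4c1=2.
Step 11. [r1c1∈{4}] r1c1 has the single candidate 4, so r1c1=4.

Answer: 4 2 1 3 / 1 3 4 2 / 3 4 2 1 / 2 1 3 4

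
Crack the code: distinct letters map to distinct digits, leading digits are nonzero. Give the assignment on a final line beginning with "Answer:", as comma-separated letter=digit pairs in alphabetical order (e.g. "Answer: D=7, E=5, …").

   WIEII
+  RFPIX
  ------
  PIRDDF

Step 1. [col 1: I + X ≡ F (mod 10)] no forcing yet in column 1 (carry-in 0); F=2 is free and consistent — try it ⇒ F=2.
Step 2. [col 1: I + X ≡ F (mod 10)] several values work for I in column 1 (I + X ≡ F (mod 10), carry-in 0); try I=3 ⇒ I=3.
Step 3. [P] P is the leading digit of a 6-digit sum of two 5-digit numbers; the final carry is exactly 1. So P=1.
Step 4. [col 1: I + X ≡ F (mod 10)] in column 1 we have I+X≡F with carry-in 0; given I=3, F=2 and digits 1,2,3 already taken and all letters distinct, that pins X to 9, so X=9.
Step 5. [col 2: I + I ≡ D (mod 10)] column 2 reads I+I+carry(1)=D with I=3; with digits 1,2,3,9 already taken and all letters distinct, the only value for D is 7, so D=7.
Step 6. [col 3: E + P ≡ D (mod 10)] column 3 reads E+P+carry(0)=D with P=1, D=7; with digits 1,2,3,7,9 already taken and all letters distinct, the only value for E is 6. So E=6.
Step 7. [col 4: I + F ≡ R (mod 10)] from column 4 (I=3, F=2, carry-in 0, digits 1,2,3,6,7,9 already taken and all letters distinct): R must equal 5 ⇒ R=5.
Step 8. [col 5: W + R ≡ I (mod 10)] in column 5 we have W+R≡I with carry-in 0; given R=5, I=3 and digits 1,2,3,5,6,7,9 already taken and all letters distinct, that pins W to 8. So W=8.

Answer: D=7, E=6, F=2, I=3, P=1, R=5, W=8, X=9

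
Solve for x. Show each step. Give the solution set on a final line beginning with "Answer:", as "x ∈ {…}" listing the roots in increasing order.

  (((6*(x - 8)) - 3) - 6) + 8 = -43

Step 1. [(((6*(x - 8)) - 3) - 6) + 8 = -43] +8 is outermost — subtract 8 both sides, so sub: ((6*(x - 8)) - 3) - 6 = -51.
Step 2. [((6*(x - 8)) - 3) - 6 = -51] peel the -6: add 6 from each side ⇒ sub: (6*(x - 8)) - 3 = -45.
Step 3. [(6*(x - 8)) - 3 = -45] add 3: x sits inside (… - 3). So sub: 6*(x - 8) = -42.
Step 4. [6*(x - 8) = -42] divide by the outer 6. So div: x - 8 = -7.
Step 5. [x - 8 = -7] peel the -8: add 8 from each side ⇒ sub: x = 1.

Answer: x ∈ {1}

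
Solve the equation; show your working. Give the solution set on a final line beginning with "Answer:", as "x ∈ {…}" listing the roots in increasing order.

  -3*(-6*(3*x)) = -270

Step 1. [-3*(-6*(3*x)) = -270] -3·(inner) — divide through by -3, so div: -6*(3*x) = 90.
Step 2. [-6*(3*x) = 90] LHS = -6·(…); ÷-6 both sides, so div: 3*x = -15.
Step 3. [3*x = -15] divide by the outer 3 ⇒ div: x = -5.

Answer: x ∈ {-5}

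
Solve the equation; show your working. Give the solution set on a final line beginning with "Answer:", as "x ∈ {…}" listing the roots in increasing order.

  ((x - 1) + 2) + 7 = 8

Step 1. [((x - 1) + 2) + 7 = 8] 7 comes off first (subtract 7). So sub: (x - 1) + 2 = 1.
Step 2. [(x - 1) + 2 = 1] peel the +2: subtract 2 from each side ⇒ sub: x - 1 = -1.
Step 3. [x - 1 = -1] the outer -1 inverts by adding 1, so sub: x = 0.

Answer: x ∈ {0}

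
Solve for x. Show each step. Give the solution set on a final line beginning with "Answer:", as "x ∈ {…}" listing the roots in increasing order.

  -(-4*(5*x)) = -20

Step 1. [-(-4*(5*x)) = -20] leading − — multiply by −1, so neg: -4*(5*x) = 20.
Step 2. [-4*(5*x) = 20] -4 out front; divide by -4. So div: 5*x = -5.
Step 3. [5*x = -5] 5 out front; divide by 5, so div: x = -1.

Answer: x ∈ {-1}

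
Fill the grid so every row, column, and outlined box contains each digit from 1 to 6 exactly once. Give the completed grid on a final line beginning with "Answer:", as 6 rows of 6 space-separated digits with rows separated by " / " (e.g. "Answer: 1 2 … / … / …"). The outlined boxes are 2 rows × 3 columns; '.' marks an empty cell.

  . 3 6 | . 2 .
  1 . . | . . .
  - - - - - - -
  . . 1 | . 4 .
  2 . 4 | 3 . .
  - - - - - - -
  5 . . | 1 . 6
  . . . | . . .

Step 1. [r2c3∈{2,5}] across col 3, 5 lands solely at r2c3, so r2c3=5.
Step 2. [r5c2∈{2,4}] 4 has one home in row 5: r5c2 ⇒ r5c2=4.
Step 3. [r5c5∈{3}] only 3 remains possible at r5c5, so r5c5=3.
Step 4. [r6c5∈{5}] r6c5's peers cover all but 5 ⇒ r6c5=5.
Step 5. [r1c6∈{1,4,5}] row 1 places 1 nowhere but r1c6. So r1c6=1.
Step 6. [r4c6∈{5}] nothing but 5 survives at r4c6, so r4c6=5.
Step 7. [r4c2∈{6}] only 6 remains possible at r4c2 ⇒ r4c2=6.
Step 8. [r3c6∈{2}] r3c6 is down to just 2. So r3c6=2.
Step 9. [r6c4∈{2,4}] col 4 places 2 nowhere but r6c4 ⇒ r6c4=2.
Step 10. [r6c6∈{4}] nothing but 4 survives at r6c6 ⇒ r6c6=4.
Step 11. [r2c4∈{4,6}] r2c4 is the only open cell in row 2 admitting 4, so r2c4=4.
Step 12. [r6c3∈{3}] r6c3 is down to just 3 ⇒ r6c3=3.
Step 13. [r6c1∈{6}] r6c1's peers cover all but 6, so r6c1=6.
Step 14. [r2c6∈{3}] r2c6 is down to just 3. So r2c6=3.
Step 15. [r2c2∈{2}] only 2 remains possible at r2c2 ⇒ r2c2=2.
Step 16. [r3c4∈{6}] nothing but 6 survives at r3c4 ⇒ r3c4=6.
Step 17. [r4c5∈{1}] only 1 remains possible at r4c5, so r4c5=1.
Step 18. [r1c4∈{5}] r1c4 is down to just 5, so r1c4=5.
Step 19. [r6c2∈{1}] nothing but 1 survives at r6c2. So r6c2=1.
Step 20. [r5c3∈{2}] r5c3's peers cover all but 2 ⇒ r5c3=2.
Step 21. [r2c5∈{6}] r2c5 has the single candidate 6. So r2c5=6.
Step 22. [r3c1∈{3}] r3c1's peers cover all but 3, so r3c1=3.
Step 23. [r1c1∈{4}] r1c1 has the single candidate 4, so r1c1=4.
Step 24. [r3c2∈{5}] nothing but 5 survives at r3c2, so r3c2=5.

Answer: 4 3 6 5 2 1 / 1 2 5 4 6 3 / 3 5 1 6 4 2 / 2 6 4 3 1 5 / 5 4 2 1 3 6 / 6 1 3 2 5 4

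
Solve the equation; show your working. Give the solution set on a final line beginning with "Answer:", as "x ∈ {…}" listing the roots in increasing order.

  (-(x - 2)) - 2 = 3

Step 1. [(-(x - 2)) - 2 = 3] 2 comes off first (add 2) ⇒ sub: -(x - 2) = 5.
Step 2. [-(x - 2) = 5] leading − — multiply by −1. So neg: x - 2 = -5.
Step 3. [x - 2 = -5] -2 is outermost — add 2 both sides. So sub: x = -3.

Answer: x ∈ {-3}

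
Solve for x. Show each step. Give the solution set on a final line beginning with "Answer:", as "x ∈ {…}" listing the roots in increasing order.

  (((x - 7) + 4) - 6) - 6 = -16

Step 1. [(((x - 7) + 4) - 6) - 6 = -16] 6 comes off first (add 6) ⇒ sub: ((x - 7) + 4) - 6 = -10.
Step 2. [((x - 7) + 4) - 6 = -10] add 6: x sits inside (… - 6). So sub: (x - 7) + 4 = -4.
Step 3. [(x - 7) + 4 = -4] +4 is outermost — subtract 4 both sides, so sub: x - 7 = -8.
Step 4. [x - 7 = -8] the outer -7 inverts by adding 7, so sub: x = -1.

Answer: x ∈ {-1}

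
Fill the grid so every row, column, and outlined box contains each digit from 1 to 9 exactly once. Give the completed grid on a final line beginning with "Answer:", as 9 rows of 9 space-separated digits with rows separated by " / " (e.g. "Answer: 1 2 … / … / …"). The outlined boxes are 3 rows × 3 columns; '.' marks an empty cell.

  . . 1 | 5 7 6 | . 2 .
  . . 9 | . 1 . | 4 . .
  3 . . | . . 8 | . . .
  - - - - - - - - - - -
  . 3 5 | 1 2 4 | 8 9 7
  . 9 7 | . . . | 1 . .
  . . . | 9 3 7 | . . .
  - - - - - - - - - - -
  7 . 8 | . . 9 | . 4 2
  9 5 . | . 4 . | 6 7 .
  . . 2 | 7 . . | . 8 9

Step 1. [r4c1∈{6}] r4c1 has the single candidate 6. So r4c1=6.
Step 2. [r5c1∈{2,4,8}] r5c1 is the only open cell in row 5 admitting 2 ⇒ r5c1=2.
Step 3. [r3c3∈{4,6}] in col 3, 6 fits only at r3c3, so r3c3=6.
Step 4. [r5c9∈{3,4,5,6}] r5c9 is the only open cell in row 5 admitting 4, so r5c9=4.
Step 5. [r7c2∈{1,6}] across row 7, 1 lands solely at r7c2. So r7c2=1.
Step 6. [r2c2∈{2,7,8}] in row 2, 7 fits only at r2c2 ⇒ r2c2=7.
Step 7. [r8c9∈{1,3}] in box 9, 1 fits only at r8c9. So r8c9=1.
Step 8. [r3c9∈{5}] r3c9 has the single candidate 5 ⇒ r3c9=5.
Step 9. [r5c6∈{5}] nothing but 5 survives at r5c6. So r5c6=5.
Step 10. [r6c9∈{6}] r6c9's peers cover all but 6 ⇒ r6c9=6.
Step 11. [r8c4∈{2,3,8}] 8 has one home in row 8: r8c4 ⇒ r8c4=8.
Step 12. [r9c1∈{4}] r9c1 has the single candidate 4. So r9c1=4.
Step 13. [r1c1∈{8}] r1c1 has the single candidate 8, so r1c1=8.
Step 14. [r1c9∈{3}] r1c9's peers cover all but 3, so r1c9=3.
Step 15. [r5c4∈{6}] nothing but 6 survives at r5c4 ⇒ r5c4=6.
Step 16. [r7c4∈{3}] nothing but 3 survives at r7c4 ⇒ r7c4=3.
Step 17. [r7c7∈{5}] nothing but 5 survives at r7c7 ⇒ r7c7=5.
Step 18. [r3c4∈{2,4}] r3c4 is the only open cell in col 4 admitting 4. So r3c4=4.
Step 19. [r3c7∈{7,9}] row 3 places 7 nowhere but r3c7, so r3c7=7.
Step 20. [r7c5∈{6}] r7c5 is down to just 6, so r7c5=6.
Step 21. [r6c3∈{4}] r6c3's peers cover all but 4, so r6c3=4.
Step 22. [r2c6∈{2,3}] r2c6 is the only open cell in row 2 admitting 3 ⇒ r2c6=3.
Step 23. [r9c5∈{5}] r9c5 has the single candidate 5, so r9c5=5.
Step 24. [r9c7∈{3}] r9c7's peers cover all but 3. So r9c7=3.
Step 25. [r2c4∈{2}] only 2 remains possible at r2c4, so r2c4=2.
Step 26. [r5c8∈{3}] nothing but 3 survives at r5c8, so r5c8=3.
Step 27. [r2c9∈{8}] r2c9 is down to just 8. So r2c9=8.
Step 28. [r9c6∈{1}] only 1 remains possible at r9c6 ⇒ r9c6=1.
Step 29. [r6c1∈{1}] r6c1's peers cover all but 1, so r6c1=1.
Step 30. [r2c1∈{5}] r2c1 has the single candidate 5 ⇒ r2c1=5.
Step 31. [r5c5∈{8}] only 8 remains possible at r5c5, so r5c5=8.
Step 32. [r6c8∈{5}] r6c8's peers cover all but 5. So r6c8=5.
Step 33. [r9c2∈{6}] r9c2 has the single candidate 6 ⇒ r9c2=6.
Step 34. [r2c8∈{6}] r2c8's peers cover all but 6. So r2c8=6.
Step 35. [r1c7∈{9}] r1c7's peers cover all but 9, so r1c7=9.
Step 36. [r3c2∈{2}] nothing but 2 survives at r3c2 ⇒ r3c2=2.
Step 37. [r8c3∈{3}] r8c3 has the single candidate 3, so r8c3=3.
Step 38. [r1c2∈{4}] nothing but 4 survives at r1c2. So r1c2=4.
Step 39. [r6c7∈{2}] r6c7 is down to just 2. So r6c7=2.
Step 40. [r3c8∈{1}] r3c8 has the single candidate 1. So r3c8=1.
Step 41. [r8c6∈{2}] nothing but 2 survives at r8c6. So r8c6=2.
Step 42. [r6c2∈{8}] only 8 remains possible at r6c2 ⇒ r6c2=8.
Step 43. [r3c5∈{9}] nothing but 9 survives at r3c5. So r3c5=9.

Answer: 8 4 1 5 7 6 9 2 3 / 5 7 9 2 1 3 4 6 8 / 3 2 6 4 9 8 7 1 5 / 6 3 5 1 2 4 8 9 7 / 2 9 7 6 8 5 1 3 4 / 1 8 4 9 3 7 2 5 6 / 7 1 8 3 6 9 5 4 2 / 9 5 3 8 4 2 6 7 1 / 4 6 2 7 5 1 3 8 9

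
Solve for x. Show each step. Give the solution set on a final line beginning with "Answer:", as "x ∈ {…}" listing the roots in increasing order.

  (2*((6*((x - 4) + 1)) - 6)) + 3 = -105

Step 1. [(2*((6*((x - 4) + 1)) - 6)) + 3 = -105] +3 is outermost — subtract 3 both sides, so sub: 2*((6*((x - 4) + 1)) - 6) = -108.
Step 2. [2*((6*((x - 4) + 1)) - 6) = -108] divide by the outer 2 ⇒ div: (6*((x - 4) + 1)) - 6 = -54.
Step 3. [(6*((x - 4) + 1)) - 6 = -54] the outer -6 inverts by adding 6. So sub: 6*((x - 4) + 1) = -48.
Step 4. [6*((x - 4) + 1) = -48] 6·(inner) — divide through by 6 ⇒ div: (x - 4) + 1 = -8.
Step 5. [(x - 4) + 1 = -8] subtract 1: x sits inside (… + 1), so sub: x - 4 = -9.
Step 6. [x - 4 = -9] the outer -4 inverts by adding 4, so sub: x = -5.

Answer: x ∈ {-5}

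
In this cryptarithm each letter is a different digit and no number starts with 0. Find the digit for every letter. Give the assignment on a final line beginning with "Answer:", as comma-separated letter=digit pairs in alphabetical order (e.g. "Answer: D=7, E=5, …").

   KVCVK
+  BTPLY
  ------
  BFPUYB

Step 1. [col 1: K + Y ≡ B (mod 10)] several values work for Y in column 1 (K + Y ≡ B (mod 10), carry-in 0); try Y=2, so Y=2.
Step 2. [col 1: K + Y ≡ B (mod 10)] several values work for B in column 1 (K + Y ≡ B (mod 10), carry-in 0); try B=1, so B=1.
Step 3. [col 1: K + Y ≡ B (mod 10)] from column 1 (Y=2, B=1, carry-in 0, digits 1,2 already taken and all letters distinct): K must equal 9. So K=9.
Step 4. [col 2: V + L ≡ Y (mod 10)] no forcing yet in column 2 (carry-in 1); V=4 is free and consistent — try it. So V=4.
Step 5. [col 2: V + L ≡ Y (mod 10)] from column 2 (V=4, Y=2, carry-in 1, digits 1,2,4,9 already taken and all letters distinct): L must equal 7, so L=7.
Step 6. [col 3: C + P ≡ U (mod 10)] P=8 is one option consistent with column 3 (C + P ≡ U (mod 10), carry-in 1) — take it, so P=8.
Step 7. [col 3: C + P ≡ U (mod 10)] column 3 reads C+P+carry(1)=U with P=8; with digits 1,2,4,7,8,9 already taken and all letters distinct, the only value for C is 6, so C=6.
Step 8. [col 3: C + P ≡ U (mod 10)] in column 3 we have C+P≡U with carry-in 1; given C=6, P=8 and digits 1,2,4,6,7,8,9 already taken and all letters distinct, that pins U to 5 ⇒ U=5.
Step 9. [col 4: V + T ≡ P (mod 10)] from column 4 (V=4, P=8, carry-in 1, digits 1,2,4,5,6,7,8,9 already taken and all letters distinct): T must equal 3. So T=3.
Step 10. [col 5: K + B ≡ F (mod 10)] from column 5 (K=9, B=1, carry-in 0, digits 1,2,3,4,5,6,7,8,9 already taken and all letters distinct): F must equal 0. So F=0.

Answer: B=1, C=6, F=0, K=9, L=7, P=8, T=3, U=5, V=4, Y=2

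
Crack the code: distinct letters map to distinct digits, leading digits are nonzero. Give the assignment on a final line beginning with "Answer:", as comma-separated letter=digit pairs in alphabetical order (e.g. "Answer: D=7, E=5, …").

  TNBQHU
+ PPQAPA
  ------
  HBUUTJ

Step 1. [col 1: U + A ≡ J (mod 10)] A=2 is one option consistent with column 1 (U + A ≡ J (mod 10), carry-in 0) — take it, so A=2.
Step 2. [col 1: U + A ≡ J (mod 10)] several values work for U in column 1 (U + A ≡ J (mod 10), carry-in 0); try U=8. So U=8.
Step 3. [col 1: U + A ≡ J (mod 10)] column 1: given U=8, A=2, carry-in 0, and digits 2,8 already taken and all letters distinct, U+A≡J (mod 10) forces J=0 ⇒ J=0.
Step 4. [col 2: H + P ≡ T (mod 10)] column 2 (H + P ≡ T (mod 10), carry-in 1) doesn't pin H yet; pick H=6 and continue. So H=6.
Step 5. [col 2: H + P ≡ T (mod 10)] several values work for P in column 2 (H + P ≡ T (mod 10), carry-in 1); try P=4 ⇒ P=4.
Step 6. [col 2: H + P ≡ T (mod 10)] column 2: given H=6, P=4, carry-in 1, and digits 0,2,4,6,8 already taken and all letters distinct, H+P≡T (mod 10) forces T=1 ⇒ T=1.
Step 7. [col 3: Q + A ≡ U (mod 10)] in column 3 we have Q+A≡U with carry-in 1; given A=2, U=8 and digits 0,1,2,4,6,8 already taken and all letters distinct, that pins Q to 5 ⇒ Q=5.
Step 8. [col 4: B + Q ≡ U (mod 10)] from column 4 (Q=5, U=8, carry-in 0, digits 0,1,2,4,5,6,8 already taken and all letters distinct): B must equal 3 ⇒ B=3.
Step 9. [col 5: N + P ≡ B (mod 10)] column 5: given P=4, B=3, carry-in 0, and digits 0,1,2,3,4,5,6,8 already taken and all letters distinct, N+P≡B (mod 10) forces N=9 ⇒ N=9.

Answer: A=2, B=3, H=6, J=0, N=9, P=4, Q=5, T=1, U=8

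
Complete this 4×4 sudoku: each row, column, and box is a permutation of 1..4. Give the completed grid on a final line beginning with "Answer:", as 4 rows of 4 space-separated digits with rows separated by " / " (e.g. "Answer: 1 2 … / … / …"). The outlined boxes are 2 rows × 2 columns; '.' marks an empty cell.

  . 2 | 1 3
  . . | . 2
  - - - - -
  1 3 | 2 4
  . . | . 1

Step 1. [r1c1∈{4}] r1c1 has the single candidate 4. So r1c1=4.
Step 2. [r2c2∈{1}] r2c2 is down to just 1 ⇒ r2c2=1.
Step 3. [r4c2∈{4}] r4c2 is down to just 4 ⇒ r4c2=4.
Step 4. [r4c3∈{3}] r4c3 is down to just 3, so r4c3=3.
Step 5. [r4c1∈{2}] nothing but 2 survives at r4c1 ⇒ r4c1=2.
Step 6. [r2c3∈{4}] r2c3 is down to just 4 ⇒ r2c3=4.
Step 7. [r2c1∈{3}] only 3 remains possible at r2c1 ⇒ r2c1=3.

Answer: 4 2 1 3 / 3 1 4 2 / 1 3 2 4 / 2 4 3 1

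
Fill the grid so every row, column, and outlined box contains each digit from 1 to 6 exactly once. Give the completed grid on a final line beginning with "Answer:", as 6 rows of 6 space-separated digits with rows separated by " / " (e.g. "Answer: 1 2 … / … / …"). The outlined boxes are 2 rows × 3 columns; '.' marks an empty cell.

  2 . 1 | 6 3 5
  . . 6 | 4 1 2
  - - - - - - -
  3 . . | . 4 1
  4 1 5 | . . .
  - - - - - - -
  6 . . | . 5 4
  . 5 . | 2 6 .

Step 1. [r6c6∈{3}] r6c6 is down to just 3. So r6c6=3.
Step 2. [r5c3∈{2,3}] across col 3, 3 lands solely at r5c3 ⇒ r5c3=3.
Step 3. [r3c3∈{2}] r3c3 is down to just 2, so r3c3=2.
Step 4. [r4c5∈{2}] only 2 remains possible at r4c5 ⇒ r4c5=2.
Step 5. [r1c2∈{4}] only 4 remains possible at r1c2, so r1c2=4.
Step 6. [r6c3∈{4}] r6c3 has the single candidate 4, so r6c3=4.
Step 7. [r5c2∈{2}] nothing but 2 survives at r5c2 ⇒ r5c2=2.
Step 8. [r4c4∈{3}] r4c4 is down to just 3, so r4c4=3.
Step 9. [r3c2∈{6}] only 6 remains possible at r3c2, so r3c2=6.
Step 10. [r2c2∈{3}] only 3 remains possible at r2c2 ⇒ r2c2=3.
Step 11. [r2c1∈{5}] r2c1's peers cover all but 5 ⇒ r2c1=5.
Step 12. [r5c4∈{1}] only 1 remains possible at r5c4. So r5c4=1.
Step 13. [r4c6∈{6}] nothing but 6 survives at r4c6, so r4c6=6.
Step 14. [r3c4∈{5}] r3c4 has the single candidate 5, so r3c4=5.
Step 15. [r6c1∈{1}] only 1 remains possible at r6c1. So r6c1=1.

Answer: 2 4 1 6 3 5 / 5 3 6 4 1 2 / 3 6 2 5 4 1 / 4 1 5 3 2 6 / 6 2 3 1 5 4 / 1 5 4 2 6 3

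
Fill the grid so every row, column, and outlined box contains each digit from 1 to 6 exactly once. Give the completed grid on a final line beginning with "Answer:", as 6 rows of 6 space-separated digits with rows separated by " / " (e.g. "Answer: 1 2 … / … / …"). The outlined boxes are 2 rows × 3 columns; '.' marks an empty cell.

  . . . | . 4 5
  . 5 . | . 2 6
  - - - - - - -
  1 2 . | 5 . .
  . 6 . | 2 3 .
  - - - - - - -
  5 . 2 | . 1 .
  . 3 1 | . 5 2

Step 1. [r4c1∈{4}] r4c1's peers cover all but 4 ⇒ r4c1=4.
Step 2. [r2c1∈{3}] r2c1 has the single candidate 3. So r2c1=3.
Step 3. [r5c4∈{3,4,6}] in row 5, 6 fits only at r5c4 ⇒ r5c4=6.
Step 4. [r6c4∈{4}] nothing but 4 survives at r6c4 ⇒ r6c4=4.
Step 5. [r1c4∈{1,3}] across row 1, 3 lands solely at r1c4, so r1c4=3.
Step 6. [r6c1∈{6}] r6c1 is down to just 6. So r6c1=6.
Step 7. [r4c6∈{1}] only 1 remains possible at r4c6. So r4c6=1.
Step 8. [r5c6∈{3}] r5c6 has the single candidate 3. So r5c6=3.
Step 9. [r1c2∈{1}] r1c2 has the single candidate 1, so r1c2=1.
Step 10. [r3c5∈{6}] nothing but 6 survives at r3c5 ⇒ r3c5=6.
Step 11. [r2c3∈{4}] nothing but 4 survives at r2c3 ⇒ r2c3=4.
Step 12. [r4c3∈{5}] nothing but 5 survives at r4c3 ⇒ r4c3=5.
Step 13. [r1c1∈{2}] r1c1's peers cover all but 2. So r1c1=2.
Step 14. [r3c6∈{4}] r3c6's peers cover all but 4 ⇒ r3c6=4.
Step 15. [r2c4∈{1}] only 1 remains possible at r2c4, so r2c4=1.
Step 16. [r5c2∈{4}] r5c2 has the single candidate 4 ⇒ r5c2=4.
Step 17. [r1c3∈{6}] r1c3's peers cover all but 6, so r1c3=6.
Step 18. [r3c3∈{3}] r3c3's peers cover all but 3, so r3c3=3.

Answer: 2 1 6 3 4 5 / 3 5 4 1 2 6 / 1 2 3 5 6 4 / 4 6 5 2 3 1 / 5 4 2 6 1 3 / 6 3 1 4 5 2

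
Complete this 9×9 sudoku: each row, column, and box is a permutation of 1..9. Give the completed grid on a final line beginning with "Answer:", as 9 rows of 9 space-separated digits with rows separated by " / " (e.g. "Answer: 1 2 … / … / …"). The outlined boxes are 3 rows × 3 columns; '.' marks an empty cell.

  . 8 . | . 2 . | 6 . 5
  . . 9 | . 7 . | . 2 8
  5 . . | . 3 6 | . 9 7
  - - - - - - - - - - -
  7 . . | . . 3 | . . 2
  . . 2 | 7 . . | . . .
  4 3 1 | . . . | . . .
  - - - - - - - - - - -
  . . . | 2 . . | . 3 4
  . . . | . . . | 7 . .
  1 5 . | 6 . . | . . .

Step 1. [r9c8∈{8}] nothing but 8 survives at r9c8, so r9c8=8.
Step 2. [r9c9∈{9}] r9c9 has the single candidate 9. So r9c9=9.
Step 3. [r3c3∈{4}] r3c3's peers cover all but 4, so r3c3=4.
Step 4. [r3c7∈{1}] r3c7's peers cover all but 1, so r3c7=1.
Step 5. [r8c4∈{1,3,4,5,8,9}] 3 has one home in col 4: r8c4 ⇒ r8c4=3.
Step 6. [r6c9∈{6}] nothing but 6 survives at r6c9, so r6c9=6.
Step 7. [r7c7∈{5}] r7c7's peers cover all but 5 ⇒ r7c7=5.
Step 8. [r8c2∈{2,4,6,9}] 4 has one home in col 2: r8c2, so r8c2=4.
Step 9. [r7c2∈{6,7,9}] r7c2 is the only open cell in col 2 admitting 7. So r7c2=7.
Step 10. [r1c8∈{4}] r1c8 is down to just 4 ⇒ r1c8=4.
Step 11. [r4c3∈{5,6,8}] r4c3 is the only open cell in col 3 admitting 5, so r4c3=5.
Step 12. [r5c1∈{6,8,9}] 8 has one home in box 4: r5c1 ⇒ r5c1=8.
Step 13. [r4c8∈{1}] only 1 remains possible at r4c8 ⇒ r4c8=1.
Step 14. [r2c2∈{1,6}] across col 2, 1 lands solely at r2c2, so r2c2=1.
Step 15. [r9c5∈{4}] only 4 remains possible at r9c5 ⇒ r9c5=4.
Step 16. [r6c6∈{2,5,8,9}] across row 6, 2 lands solely at r6c6 ⇒ r6c6=2.
Step 17. [r2c1∈{3,6}] 6 has one home in row 2: r2c1 ⇒ r2c1=6.
Step 18. [r5c8∈{5}] r5c8 is down to just 5. So r5c8=5.
Step 19. [r7c1∈{9}] r7c1 has the single candidate 9. So r7c1=9.
Step 20. [r7c3∈{6,8}] row 7 places 6 nowhere but r7c3, so r7c3=6.
Step 21. [r3c4∈{8}] nothing but 8 survives at r3c4. So r3c4=8.
Step 22. [r1c4∈{1,9}] in col 4, 1 fits only at r1c4. So r1c4=1.
Step 23. [r8c3∈{8}] only 8 remains possible at r8c3 ⇒ r8c3=8.
Step 24. [r7c6∈{1,8}] r7c6 is the only open cell in col 6 admitting 8. So r7c6=8.
Step 25. [r7c5∈{1}] r7c5's peers cover all but 1 ⇒ r7c5=1.
Step 26. [r5c6∈{1,4,9}] in row 5, 1 fits only at r5c6, so r5c6=1.
Step 27. [r5c7∈{3,4,9}] row 5 places 4 nowhere but r5c7 ⇒ r5c7=4.
Step 28. [r4c4∈{4,9}] 4 has one home in row 4: r4c4, so r4c4=4.
Step 29. [r6c4∈{5,9}] r6c4 is the only open cell in col 4 admitting 9, so r6c4=9.
Step 30. [r6c5∈{5,8}] 5 has one home in row 6: r6c5 ⇒ r6c5=5.
Step 31. [r4c5∈{6,8}] r4c5 is the only open cell in col 5 admitting 8 ⇒ r4c5=8.
Step 32. [r4c2∈{6,9}] 6 has one home in row 4: r4c2 ⇒ r4c2=6.
Step 33. [r8c6∈{5,9}] row 8 places 5 nowhere but r8c6 ⇒ r8c6=5.
Step 34. [r1c1∈{3}] r1c1's peers cover all but 3, so r1c1=3.
Step 35. [r1c6∈{9}] r1c6 has the single candidate 9 ⇒ r1c6=9.
Step 36. [r5c5∈{6}] r5c5 has the single candidate 6, so r5c5=6.
Step 37. [r5c2∈{9}] r5c2 has the single candidate 9. So r5c2=9.
Step 38. [r2c4∈{5}] r2c4 is down to just 5 ⇒ r2c4=5.
Step 39. [r5c9∈{3}] nothing but 3 survives at r5c9, so r5c9=3.
Step 40. [r8c8∈{6}] only 6 remains possible at r8c8 ⇒ r8c8=6.
Step 41. [r9c3∈{3}] nothing but 3 survives at r9c3. So r9c3=3.
Step 42. [r8c5∈{9}] only 9 remains possible at r8c5, so r8c5=9.
Step 43. [r2c6∈{4}] r2c6 is down to just 4 ⇒ r2c6=4.
Step 44. [r8c1∈{2}] r8c1 is down to just 2 ⇒ r8c1=2.
Step 45. [r1c3∈{7}] nothing but 7 survives at r1c3. So r1c3=7.
Step 46. [r6c7∈{8}] nothing but 8 survives at r6c7, so r6c7=8.
Step 47. [r3c2∈{2}] r3c2 is down to just 2, so r3c2=2.
Step 48. [r2c7∈{3}] nothing but 3 survives at r2c7, so r2c7=3.
Step 49. [r6c8∈{7}] only 7 remains possible at r6c8, so r6c8=7.
Step 50. [r9c6∈{7}] r9c6 has the single candidate 7. So r9c6=7.
Step 51. [r9c7∈{2}] only 2 remains possible at r9c7, so r9c7=2.
Step 52. [r8c9∈{1}] r8c9 is down to just 1. So r8c9=1.
Step 53. [r4c7∈{9}] r4c7 is down to just 9, so r4c7=9.

Answer: 3 8 7 1 2 9 6 4 5 / 6 1 9 5 7 4 3 2 8 / 5 2 4 8 3 6 1 9 7 / 7 6 5 4 8 3 9 1 2 / 8 9 2 7 6 1 4 5 3 / 4 3 1 9 5 2 8 7 6 / 9 7 6 2 1 8 5 3 4 / 2 4 8 3 9 5 7 6 1 / 1 5 3 6 4 7 2 8 9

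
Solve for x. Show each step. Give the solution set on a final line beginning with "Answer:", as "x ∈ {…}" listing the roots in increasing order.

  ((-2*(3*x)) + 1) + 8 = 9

Step 1. [((-2*(3*x)) + 1) + 8 = 9] peel the +8: subtract 8 from each side, so sub: (-2*(3*x)) + 1 = 1.
Step 2. [(-2*(3*x)) + 1 = 1] peel the +1: subtract 1 from each side. So sub: -2*(3*x) = 0.
Step 3. [-2*(3*x) = 0] LHS = -2·(…); ÷-2 both sides, so div: 3*x = 0.
Step 4. [3*x = 0] 3 out front; divide by 3 ⇒ div: x = 0.

Answer: x ∈ {0}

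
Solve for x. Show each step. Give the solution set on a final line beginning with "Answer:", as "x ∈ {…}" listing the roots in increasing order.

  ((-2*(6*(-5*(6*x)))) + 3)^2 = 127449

Step 1. [((-2*(6*(-5*(6*x)))) + 3)^2 = 127449] 127449 ≥ 0, LHS is (·)² — take ±√ ⇒ sqrt: (-2*(6*(-5*(6*x)))) + 3 = 357 or -357.
Step 2. [(-2*(6*(-5*(6*x)))) + 3 = 357 or -357] subtract 3: x sits inside (… + 3). So sub: -2*(6*(-5*(6*x))) = 354 or -360.
Step 3. [-2*(6*(-5*(6*x))) = 354 or -360] -2 out front; divide by -2 ⇒ div: 6*(-5*(6*x)) = -177 or 180.
Step 4. [6*(-5*(6*x)) = -177 or 180] LHS = 6·(…); ÷6 both sides ⇒ div: -5*(6*x) = -59/2 or 30.
Step 5. [-5*(6*x) = -59/2 or 30] divide by the outer -5. So div: 6*x = 59/10 or -6.
Step 6. [6*x = 59/10 or -6] LHS = 6·(…); ÷6 both sides, so div: x = 59/60 or -1.

Answer: x ∈ {-1, 59/60}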